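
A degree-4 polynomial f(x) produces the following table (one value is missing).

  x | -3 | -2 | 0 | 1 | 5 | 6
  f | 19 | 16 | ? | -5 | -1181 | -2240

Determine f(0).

The 5 known values determine f uniquely (degree ≤ 4).
L_0(0) = (2)·(-1)·(-5)·(-6)/[(-1)·(-4)·(-8)·(-9)] = -5/24
L_1(0) = (3)·(-1)·(-5)·(-6)/[(1)·(-3)·(-7)·(-8)] = 15/28
L_2(0) = (3)·(2)·(-5)·(-6)/[(4)·(3)·(-4)·(-5)] = 3/4
L_3(0) = (3)·(2)·(-1)·(-6)/[(8)·(7)·(4)·(-1)] = -9/56
L_4(0) = (3)·(2)·(-1)·(-5)/[(9)·(8)·(5)·(1)] = 1/12
Sum: 19·(-5/24) + 16·(15/28) + (-5)·(3/4) + (-1181)·(-9/56) + (-2240)·(1/12) = 4

4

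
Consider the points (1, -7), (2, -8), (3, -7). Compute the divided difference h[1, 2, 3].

h[1,2] = (-8 - (-7)) / (2 - 1) = -1
h[2,3] = (-7 - (-8)) / (3 - 2) = 1
h[1,2,3] = (1 - (-1)) / (3 - 1) = 1

1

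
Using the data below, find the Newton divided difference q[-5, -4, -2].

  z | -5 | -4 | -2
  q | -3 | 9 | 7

q[-5,-4] = (9 - (-3)) / (-4 - (-5)) = 12
q[-4,-2] = (7 - 9) / (-2 - (-4)) = -1
q[-5,-4,-2] = (-1 - 12) / (-2 - (-5)) = -13/3

-13/3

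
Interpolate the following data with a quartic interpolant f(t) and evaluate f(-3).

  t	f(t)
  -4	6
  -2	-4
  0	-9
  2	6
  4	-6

239/64

L_0(-3) = (-1)·(-3)·(-5)·(-7)/[(-2)·(-4)·(-6)·(-8)] = 35/128
L_1(-3) = (1)·(-3)·(-5)·(-7)/[(2)·(-2)·(-4)·(-6)] = 35/32
L_2(-3) = (1)·(-1)·(-5)·(-7)/[(4)·(2)·(-2)·(-4)] = -35/64
L_3(-3) = (1)·(-1)·(-3)·(-7)/[(6)·(4)·(2)·(-2)] = 7/32
L_4(-3) = (1)·(-1)·(-3)·(-5)/[(8)·(6)·(4)·(2)] = -5/128
Sum: 6·(35/128) + (-4)·(35/32) + (-9)·(-35/64) + 6·(7/32) + (-6)·(-5/128) = 239/64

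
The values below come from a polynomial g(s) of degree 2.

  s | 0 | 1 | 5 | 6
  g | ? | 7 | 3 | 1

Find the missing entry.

The 3 known values determine g uniquely (degree ≤ 2).
Evaluate each Lagrange basis at s = 0:
L_0(0) = (-5)·(-6)/[(-4)·(-5)] = 3/2
L_1(0) = (-1)·(-6)/[(4)·(-1)] = -3/2
L_2(0) = (-1)·(-5)/[(5)·(1)] = 1
Sum: 7·(3/2) + 3·(-3/2) + 1·(1) = 7

7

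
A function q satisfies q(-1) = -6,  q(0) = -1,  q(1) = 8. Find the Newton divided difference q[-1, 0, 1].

2

q[-1,0] = (-1 - (-6)) / (0 - (-1)) = 5
q[0,1] = (8 - (-1)) / (1 - 0) = 9
q[-1,0,1] = (9 - 5) / (1 - (-1)) = 2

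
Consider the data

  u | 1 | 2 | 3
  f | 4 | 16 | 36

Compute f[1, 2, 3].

f[1,2] = (16 - 4) / (2 - 1) = 12
f[2,3] = (36 - 16) / (3 - 2) = 20
f[1,2,3] = (20 - 12) / (3 - 1) = 4

4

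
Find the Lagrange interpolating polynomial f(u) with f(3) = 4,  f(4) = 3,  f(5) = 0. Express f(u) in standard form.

Build the Lagrange basis polynomials:
L_0(u) = (u - 4)(u - 5) / [2] = (1/2)u^2 - (9/2)u + 10
L_1(u) = (u - 3)(u - 5) / [-1] = -u^2 + 8u - 15
L_2(u) = (u - 3)(u - 4) / [2] = (1/2)u^2 - (7/2)u + 6
f(u) = 4·L_0 + 3·L_1 + 0·L_2
  4·L_0(u) = 2u^2 - 18u + 40
  3·L_1(u) = -3u^2 + 24u - 45
  0·L_2(u) = 0
Adding term by term: -u^2 + 6u - 5

f(u) = -u^2 + 6u - 5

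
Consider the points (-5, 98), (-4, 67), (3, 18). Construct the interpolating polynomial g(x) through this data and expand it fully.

L_0(x) = (x + 4)(x - 3) / [8] = (1/8)x^2 + (1/8)x - 3/2
L_1(x) = (x + 5)(x - 3) / [-7] = -(1/7)x^2 - (2/7)x + 15/7
L_2(x) = (x + 5)(x + 4) / [56] = (1/56)x^2 + (9/56)x + 5/14
g(x) = 98·L_0 + 67·L_1 + 18·L_2
  98·L_0(x) = (49/4)x^2 + (49/4)x - 147
  67·L_1(x) = -(67/7)x^2 - (134/7)x + 1005/7
  18·L_2(x) = (9/28)x^2 + (81/28)x + 45/7
Adding term by term: 3x^2 - 4x + 3

g(x) = 3x^2 - 4x + 3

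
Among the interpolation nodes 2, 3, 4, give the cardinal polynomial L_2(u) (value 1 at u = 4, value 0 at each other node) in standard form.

L_2(u) = (u - 2)(u - 3) / [(2)·(1)]
       = (u^2 - 5u + 6) / (2)

L_2(u) = (1/2)u^2 - (5/2)u + 3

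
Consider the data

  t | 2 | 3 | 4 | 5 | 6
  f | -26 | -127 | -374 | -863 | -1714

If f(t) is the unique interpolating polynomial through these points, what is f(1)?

Evaluate each Lagrange basis at t = 1:
L_0(1) = (-2)·(-3)·(-4)·(-5)/[(-1)·(-2)·(-3)·(-4)] = 5
L_1(1) = (-1)·(-3)·(-4)·(-5)/[(1)·(-1)·(-2)·(-3)] = -10
L_2(1) = (-1)·(-2)·(-4)·(-5)/[(2)·(1)·(-1)·(-2)] = 10
L_3(1) = (-1)·(-2)·(-3)·(-5)/[(3)·(2)·(1)·(-1)] = -5
L_4(1) = (-1)·(-2)·(-3)·(-4)/[(4)·(3)·(2)·(1)] = 1
Sum: (-26)·(5) + (-127)·(-10) + (-374)·(10) + (-863)·(-5) + (-1714)·(1) = 1

1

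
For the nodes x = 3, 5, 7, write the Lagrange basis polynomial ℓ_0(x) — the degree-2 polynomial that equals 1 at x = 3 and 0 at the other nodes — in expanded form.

ℓ_0(x) = (x - 5)(x - 7) / [(-2)·(-4)]
       = (x^2 - 12x + 35) / (8)

ℓ_0(x) = (1/8)x^2 - (3/2)x + 35/8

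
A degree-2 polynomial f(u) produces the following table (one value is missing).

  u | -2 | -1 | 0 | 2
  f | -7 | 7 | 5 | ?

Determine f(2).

The 3 known values determine f uniquely (degree ≤ 2).
Evaluate each Lagrange basis at u = 2:
L_0(2) = (3)·(2)/[(-1)·(-2)] = 3
L_1(2) = (4)·(2)/[(1)·(-1)] = -8
L_2(2) = (4)·(3)/[(2)·(1)] = 6
Sum: (-7)·(3) + 7·(-8) + 5·(6) = -47

-47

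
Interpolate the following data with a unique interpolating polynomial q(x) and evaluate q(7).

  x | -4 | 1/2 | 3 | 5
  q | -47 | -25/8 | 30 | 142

Using Newton's divided-difference form:
q[-4,1/2] = (-25/8 - (-47)) / (1/2 - (-4)) = 39/4
q[1/2,3] = (30 - (-25/8)) / (3 - 1/2) = 53/4
q[3,5] = (142 - 30) / (5 - 3) = 56
q[-4,1/2,3] = (53/4 - 39/4) / (3 - (-4)) = 1/2
q[1/2,3,5] = (56 - 53/4) / (5 - 1/2) = 19/2
q[-4,1/2,3,5] = (19/2 - 1/2) / (5 - (-4)) = 1
q(7) = -47 + (39/4)·(11) + (1/2)·(11)·(13/2) + 1·(11)·(13/2)·(4) = 382

382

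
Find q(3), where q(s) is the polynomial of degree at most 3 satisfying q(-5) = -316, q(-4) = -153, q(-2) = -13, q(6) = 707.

Evaluate each Lagrange basis at s = 3:
L_0(3) = (7)·(5)·(-3)/[(-1)·(-3)·(-11)] = 35/11
L_1(3) = (8)·(5)·(-3)/[(1)·(-2)·(-10)] = -6
L_2(3) = (8)·(7)·(-3)/[(3)·(2)·(-8)] = 7/2
L_3(3) = (8)·(7)·(5)/[(11)·(10)·(8)] = 7/22
Sum: (-316)·(35/11) + (-153)·(-6) + (-13)·(7/2) + 707·(7/22) = 92

92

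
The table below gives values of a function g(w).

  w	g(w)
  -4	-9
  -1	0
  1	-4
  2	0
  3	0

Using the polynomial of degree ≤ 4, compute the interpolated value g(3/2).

L_0(3/2) = (5/2)·(1/2)·(-1/2)·(-3/2)/[(-3)·(-5)·(-6)·(-7)] = 1/672
L_1(3/2) = (11/2)·(1/2)·(-1/2)·(-3/2)/[(3)·(-2)·(-3)·(-4)] = -11/384
L_2(3/2) = (11/2)·(5/2)·(-1/2)·(-3/2)/[(5)·(2)·(-1)·(-2)] = 33/64
L_3(3/2) = (11/2)·(5/2)·(1/2)·(-3/2)/[(6)·(3)·(1)·(-1)] = 55/96
L_4(3/2) = (11/2)·(5/2)·(1/2)·(-1/2)/[(7)·(4)·(2)·(1)] = -55/896
Sum: (-9)·(1/672) + 0 + (-4)·(33/64) + 0 + 0 = -465/224

-465/224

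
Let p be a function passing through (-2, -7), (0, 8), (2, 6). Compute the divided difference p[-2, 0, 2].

p[-2,0] = (8 - (-7)) / (0 - (-2)) = 15/2
p[0,2] = (6 - 8) / (2 - 0) = -1
p[-2,0,2] = (-1 - 15/2) / (2 - (-2)) = -17/8

-17/8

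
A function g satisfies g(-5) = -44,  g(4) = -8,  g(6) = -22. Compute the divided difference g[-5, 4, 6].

-1

g[-5,4] = (-8 - (-44)) / (4 - (-5)) = 4
g[4,6] = (-22 - (-8)) / (6 - 4) = -7
g[-5,4,6] = (-7 - 4) / (6 - (-5)) = -1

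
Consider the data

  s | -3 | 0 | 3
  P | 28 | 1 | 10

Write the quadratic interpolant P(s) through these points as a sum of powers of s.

Newton's divided differences:
P[-3,0] = (1 - 28) / (0 - (-3)) = -9
P[0,3] = (10 - 1) / (3 - 0) = 3
P[-3,0,3] = (3 - (-9)) / (3 - (-3)) = 2
P(s) = 28 + (-9)·(s + 3) + 2·(s + 3)s
Expanding: P(s) = 2s^2 - 3s + 1

P(s) = 2s^2 - 3s + 1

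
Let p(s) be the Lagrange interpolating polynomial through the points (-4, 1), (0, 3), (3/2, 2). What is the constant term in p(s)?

3

L_0(s) = s(s - 3/2) / [22] = (1/22)s^2 - (3/44)s
L_1(s) = (s + 4)(s - 3/2) / [-6] = -(1/6)s^2 - (5/12)s + 1
L_2(s) = (s + 4)s / [33/4] = (4/33)s^2 + (16/33)s
p(s) = 1·L_0 + 3·L_1 + 2·L_2
Only the constant term is needed; take it from each L_i and combine:
1·(0) + 3·(1) + 2·(0) = 3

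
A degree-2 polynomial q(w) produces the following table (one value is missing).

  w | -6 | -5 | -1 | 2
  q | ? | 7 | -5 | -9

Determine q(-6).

235/21

The 3 known values determine q uniquely (degree ≤ 2).
Evaluate each Lagrange basis at w = -6:
L_0(-6) = (-5)·(-8)/[(-4)·(-7)] = 10/7
L_1(-6) = (-1)·(-8)/[(4)·(-3)] = -2/3
L_2(-6) = (-1)·(-5)/[(7)·(3)] = 5/21
Sum: 7·(10/7) + (-5)·(-2/3) + (-9)·(5/21) = 235/21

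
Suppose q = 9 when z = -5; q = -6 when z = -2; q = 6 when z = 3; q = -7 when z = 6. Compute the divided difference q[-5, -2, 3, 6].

q[-5,-2] = (-6 - 9) / (-2 - (-5)) = -5
q[-2,3] = (6 - (-6)) / (3 - (-2)) = 12/5
q[3,6] = (-7 - 6) / (6 - 3) = -13/3
q[-5,-2,3] = (12/5 - (-5)) / (3 - (-5)) = 37/40
q[-2,3,6] = (-13/3 - 12/5) / (6 - (-2)) = -101/120
q[-5,-2,3,6] = (-101/120 - 37/40) / (6 - (-5)) = -53/330

-53/330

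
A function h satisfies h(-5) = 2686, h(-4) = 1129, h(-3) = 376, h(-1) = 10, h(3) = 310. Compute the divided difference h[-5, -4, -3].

402

h[-5,-4] = (1129 - 2686) / (-4 - (-5)) = -1557
h[-4,-3] = (376 - 1129) / (-3 - (-4)) = -753
h[-5,-4,-3] = (-753 - (-1557)) / (-3 - (-5)) = 402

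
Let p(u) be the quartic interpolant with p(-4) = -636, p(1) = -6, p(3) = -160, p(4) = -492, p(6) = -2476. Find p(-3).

L_0(-3) = (-4)·(-6)·(-7)·(-9)/[(-5)·(-7)·(-8)·(-10)] = 27/50
L_1(-3) = (1)·(-6)·(-7)·(-9)/[(5)·(-2)·(-3)·(-5)] = 63/25
L_2(-3) = (1)·(-4)·(-7)·(-9)/[(7)·(2)·(-1)·(-3)] = -6
L_3(-3) = (1)·(-4)·(-6)·(-9)/[(8)·(3)·(1)·(-2)] = 9/2
L_4(-3) = (1)·(-4)·(-6)·(-7)/[(10)·(5)·(3)·(2)] = -14/25
Sum: (-636)·(27/50) + (-6)·(63/25) + (-160)·(-6) + (-492)·(9/2) + (-2476)·(-14/25) = -226

-226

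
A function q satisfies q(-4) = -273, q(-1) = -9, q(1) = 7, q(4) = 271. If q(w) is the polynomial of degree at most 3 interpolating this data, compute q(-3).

Evaluate each Lagrange basis at w = -3:
L_0(-3) = (-2)·(-4)·(-7)/[(-3)·(-5)·(-8)] = 7/15
L_1(-3) = (1)·(-4)·(-7)/[(3)·(-2)·(-5)] = 14/15
L_2(-3) = (1)·(-2)·(-7)/[(5)·(2)·(-3)] = -7/15
L_3(-3) = (1)·(-2)·(-4)/[(8)·(5)·(3)] = 1/15
Sum: (-273)·(7/15) + (-9)·(14/15) + 7·(-7/15) + 271·(1/15) = -121

-121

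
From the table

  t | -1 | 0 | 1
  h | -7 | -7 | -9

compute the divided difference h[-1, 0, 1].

-1

h[-1,0] = (-7 - (-7)) / (0 - (-1)) = 0
h[0,1] = (-9 - (-7)) / (1 - 0) = -2
h[-1,0,1] = (-2 - 0) / (1 - (-1)) = -1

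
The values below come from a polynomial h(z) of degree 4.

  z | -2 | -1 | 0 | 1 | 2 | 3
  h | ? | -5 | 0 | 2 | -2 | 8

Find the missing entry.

The 5 known values determine h uniquely (degree ≤ 4).
Evaluate each Lagrange basis at z = -2:
L_0(-2) = (-2)·(-3)·(-4)·(-5)/[(-1)·(-2)·(-3)·(-4)] = 5
L_1(-2) = (-1)·(-3)·(-4)·(-5)/[(1)·(-1)·(-2)·(-3)] = -10
L_2(-2) = (-1)·(-2)·(-4)·(-5)/[(2)·(1)·(-1)·(-2)] = 10
L_3(-2) = (-1)·(-2)·(-3)·(-5)/[(3)·(2)·(1)·(-1)] = -5
L_4(-2) = (-1)·(-2)·(-3)·(-4)/[(4)·(3)·(2)·(1)] = 1
Sum: (-5)·(5) + 0 + 2·(10) + (-2)·(-5) + 8·(1) = 13

13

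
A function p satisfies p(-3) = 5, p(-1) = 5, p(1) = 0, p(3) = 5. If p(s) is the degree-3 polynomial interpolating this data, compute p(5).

35

Evaluate each Lagrange basis at s = 5:
L_0(5) = (6)·(4)·(2)/[(-2)·(-4)·(-6)] = -1
L_1(5) = (8)·(4)·(2)/[(2)·(-2)·(-4)] = 4
L_2(5) = (8)·(6)·(2)/[(4)·(2)·(-2)] = -6
L_3(5) = (8)·(6)·(4)/[(6)·(4)·(2)] = 4
Sum: 5·(-1) + 5·(4) + 0 + 5·(4) = 35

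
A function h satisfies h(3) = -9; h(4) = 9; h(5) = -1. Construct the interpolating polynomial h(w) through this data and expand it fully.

Newton's divided differences:
h[3,4] = (9 - (-9)) / (4 - 3) = 18
h[4,5] = (-1 - 9) / (5 - 4) = -10
h[3,4,5] = (-10 - 18) / (5 - 3) = -14
h(w) = -9 + 18·(w - 3) + (-14)·(w - 3)(w - 4)
Expanding: h(w) = -14w^2 + 116w - 231

h(w) = -14w^2 + 116w - 231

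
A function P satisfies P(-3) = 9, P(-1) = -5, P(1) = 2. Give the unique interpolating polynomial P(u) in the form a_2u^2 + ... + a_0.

P(u) = (21/8)u^2 + (7/2)u - 33/8

Newton's divided differences:
P[-3,-1] = (-5 - 9) / (-1 - (-3)) = -7
P[-1,1] = (2 - (-5)) / (1 - (-1)) = 7/2
P[-3,-1,1] = (7/2 - (-7)) / (1 - (-3)) = 21/8
P(u) = 9 + (-7)·(u + 3) + (21/8)·(u + 3)(u + 1)
Expanding: P(u) = (21/8)u^2 + (7/2)u - 33/8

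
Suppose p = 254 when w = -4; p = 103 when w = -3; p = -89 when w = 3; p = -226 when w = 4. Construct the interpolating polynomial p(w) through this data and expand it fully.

L_0(w) = (w + 3)(w - 3)(w - 4) / [-56] = -(1/56)w^3 + (1/14)w^2 + (9/56)w - 9/14
L_1(w) = (w + 4)(w - 3)(w - 4) / [42] = (1/42)w^3 - (1/14)w^2 - (8/21)w + 8/7
L_2(w) = (w + 4)(w + 3)(w - 4) / [-42] = -(1/42)w^3 - (1/14)w^2 + (8/21)w + 8/7
L_3(w) = (w + 4)(w + 3)(w - 3) / [56] = (1/56)w^3 + (1/14)w^2 - (9/56)w - 9/14
p(w) = 254·L_0 + 103·L_1 + (-89)·L_2 + (-226)·L_3
  254·L_0(w) = -(127/28)w^3 + (127/7)w^2 + (1143/28)w - 1143/7
  103·L_1(w) = (103/42)w^3 - (103/14)w^2 - (824/21)w + 824/7
  (-89)·L_2(w) = (89/42)w^3 + (89/14)w^2 - (712/21)w - 712/7
  (-226)·L_3(w) = -(113/28)w^3 - (113/7)w^2 + (1017/28)w + 1017/7
Adding term by term: -4w^3 + w^2 + 4w - 2

p(w) = -4w^3 + w^2 + 4w - 2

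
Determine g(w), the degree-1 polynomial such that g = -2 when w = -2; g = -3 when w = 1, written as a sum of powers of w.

g(w) = -(1/3)w - 8/3

Build the Lagrange basis polynomials:
L_0(w) = (w - 1) / [-3] = -(1/3)w + 1/3
L_1(w) = (w + 2) / [3] = (1/3)w + 2/3
g(w) = (-2)·L_0 + (-3)·L_1
  (-2)·L_0(w) = (2/3)w - 2/3
  (-3)·L_1(w) = -w - 2
Adding term by term: -(1/3)w - 8/3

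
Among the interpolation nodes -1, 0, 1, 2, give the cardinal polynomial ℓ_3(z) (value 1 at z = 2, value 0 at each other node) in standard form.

ℓ_3(z) = (z + 1)z(z - 1) / [(3)·(2)·(1)]
       = (z^3 - z) / (6)

ℓ_3(z) = (1/6)z^3 - (1/6)z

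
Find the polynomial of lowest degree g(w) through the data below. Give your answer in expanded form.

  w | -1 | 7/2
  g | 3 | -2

g(w) = -(10/9)w + 17/9

L_0(w) = (w - 7/2) / [-9/2] = -(2/9)w + 7/9
L_1(w) = (w + 1) / [9/2] = (2/9)w + 2/9
g(w) = 3·L_0 + (-2)·L_1
  3·L_0(w) = -(2/3)w + 7/3
  (-2)·L_1(w) = -(4/9)w - 4/9
Adding term by term: -(10/9)w + 17/9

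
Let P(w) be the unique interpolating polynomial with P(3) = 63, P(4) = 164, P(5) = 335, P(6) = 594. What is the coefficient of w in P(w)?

L_0(w) = (w - 4)(w - 5)(w - 6) / [-6] = -(1/6)w^3 + (5/2)w^2 - (37/3)w + 20
L_1(w) = (w - 3)(w - 5)(w - 6) / [2] = (1/2)w^3 - 7w^2 + (63/2)w - 45
L_2(w) = (w - 3)(w - 4)(w - 6) / [-2] = -(1/2)w^3 + (13/2)w^2 - 27w + 36
L_3(w) = (w - 3)(w - 4)(w - 5) / [6] = (1/6)w^3 - 2w^2 + (47/6)w - 10
P(w) = 63·L_0 + 164·L_1 + 335·L_2 + 594·L_3
Only the coefficient of w is needed; take it from each L_i and combine:
63·(-37/3) + 164·(63/2) + 335·(-27) + 594·(47/6) = -3

-3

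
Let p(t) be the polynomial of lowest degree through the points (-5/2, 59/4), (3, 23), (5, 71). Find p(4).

44

Evaluate each Lagrange basis at t = 4:
L_0(4) = (1)·(-1)/[(-11/2)·(-15/2)] = -4/165
L_1(4) = (13/2)·(-1)/[(11/2)·(-2)] = 13/22
L_2(4) = (13/2)·(1)/[(15/2)·(2)] = 13/30
Sum: 59/4·(-4/165) + 23·(13/22) + 71·(13/30) = 44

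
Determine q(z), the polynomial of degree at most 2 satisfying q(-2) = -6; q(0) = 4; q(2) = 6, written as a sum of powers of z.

Build the Lagrange basis polynomials:
L_0(z) = z(z - 2) / [8] = (1/8)z^2 - (1/4)z
L_1(z) = (z + 2)(z - 2) / [-4] = -(1/4)z^2 + 1
L_2(z) = (z + 2)z / [8] = (1/8)z^2 + (1/4)z
q(z) = (-6)·L_0 + 4·L_1 + 6·L_2
  (-6)·L_0(z) = -(3/4)z^2 + (3/2)z
  4·L_1(z) = -z^2 + 4
  6·L_2(z) = (3/4)z^2 + (3/2)z
Adding term by term: -z^2 + 3z + 4

q(z) = -z^2 + 3z + 4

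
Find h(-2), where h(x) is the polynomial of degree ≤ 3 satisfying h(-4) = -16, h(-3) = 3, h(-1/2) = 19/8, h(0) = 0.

8

Using Newton's divided-difference form:
h[-4,-3] = (3 - (-16)) / (-3 - (-4)) = 19
h[-3,-1/2] = (19/8 - 3) / (-1/2 - (-3)) = -1/4
h[-1/2,0] = (0 - 19/8) / (0 - (-1/2)) = -19/4
h[-4,-3,-1/2] = (-1/4 - 19) / (-1/2 - (-4)) = -11/2
h[-3,-1/2,0] = (-19/4 - (-1/4)) / (0 - (-3)) = -3/2
h[-4,-3,-1/2,0] = (-3/2 - (-11/2)) / (0 - (-4)) = 1
h(-2) = -16 + 19·(2) + (-11/2)·(2)·(1) + 1·(2)·(1)·(-3/2) = 8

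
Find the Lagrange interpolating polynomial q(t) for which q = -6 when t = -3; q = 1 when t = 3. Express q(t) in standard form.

Build the Lagrange basis polynomials:
L_0(t) = (t - 3) / [-6] = -(1/6)t + 1/2
L_1(t) = (t + 3) / [6] = (1/6)t + 1/2
q(t) = (-6)·L_0 + 1·L_1
  (-6)·L_0(t) = t - 3
  1·L_1(t) = (1/6)t + 1/2
Adding term by term: (7/6)t - 5/2

q(t) = (7/6)t - 5/2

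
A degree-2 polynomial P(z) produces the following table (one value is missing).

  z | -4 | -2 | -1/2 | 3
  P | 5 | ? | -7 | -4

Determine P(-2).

The 3 known values determine P uniquely (degree ≤ 2).
L_0(-2) = (-3/2)·(-5)/[(-7/2)·(-7)] = 15/49
L_1(-2) = (2)·(-5)/[(7/2)·(-7/2)] = 40/49
L_2(-2) = (2)·(-3/2)/[(7)·(7/2)] = -6/49
Sum: 5·(15/49) + (-7)·(40/49) + (-4)·(-6/49) = -181/49

-181/49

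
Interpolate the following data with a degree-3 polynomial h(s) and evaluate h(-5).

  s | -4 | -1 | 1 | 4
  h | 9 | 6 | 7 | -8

77/5

Using Newton's divided-difference form:
h[-4,-1] = (6 - 9) / (-1 - (-4)) = -1
h[-1,1] = (7 - 6) / (1 - (-1)) = 1/2
h[1,4] = (-8 - 7) / (4 - 1) = -5
h[-4,-1,1] = (1/2 - (-1)) / (1 - (-4)) = 3/10
h[-1,1,4] = (-5 - 1/2) / (4 - (-1)) = -11/10
h[-4,-1,1,4] = (-11/10 - 3/10) / (4 - (-4)) = -7/40
h(-5) = 9 + (-1)·(-1) + (3/10)·(-1)·(-4) + (-7/40)·(-1)·(-4)·(-6) = 77/5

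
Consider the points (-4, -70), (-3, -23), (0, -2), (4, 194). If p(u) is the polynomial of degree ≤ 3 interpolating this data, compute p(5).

353

Evaluate each Lagrange basis at u = 5:
L_0(5) = (8)·(5)·(1)/[(-1)·(-4)·(-8)] = -5/4
L_1(5) = (9)·(5)·(1)/[(1)·(-3)·(-7)] = 15/7
L_2(5) = (9)·(8)·(1)/[(4)·(3)·(-4)] = -3/2
L_3(5) = (9)·(8)·(5)/[(8)·(7)·(4)] = 45/28
Sum: (-70)·(-5/4) + (-23)·(15/7) + (-2)·(-3/2) + 194·(45/28) = 353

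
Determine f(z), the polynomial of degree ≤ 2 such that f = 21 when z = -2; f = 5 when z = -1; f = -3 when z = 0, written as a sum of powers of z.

f(z) = 4z^2 - 4z - 3

Newton's divided differences:
f[-2,-1] = (5 - 21) / (-1 - (-2)) = -16
f[-1,0] = (-3 - 5) / (0 - (-1)) = -8
f[-2,-1,0] = (-8 - (-16)) / (0 - (-2)) = 4
f(z) = 21 + (-16)·(z + 2) + 4·(z + 2)(z + 1)
Expanding: f(z) = 4z^2 - 4z - 3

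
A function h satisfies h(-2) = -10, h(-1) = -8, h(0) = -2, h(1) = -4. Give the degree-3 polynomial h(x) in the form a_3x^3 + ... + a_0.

L_0(x) = (x + 1)x(x - 1) / [-6] = -(1/6)x^3 + (1/6)x
L_1(x) = (x + 2)x(x - 1) / [2] = (1/2)x^3 + (1/2)x^2 - x
L_2(x) = (x + 2)(x + 1)(x - 1) / [-2] = -(1/2)x^3 - x^2 + (1/2)x + 1
L_3(x) = (x + 2)(x + 1)x / [6] = (1/6)x^3 + (1/2)x^2 + (1/3)x
h(x) = (-10)·L_0 + (-8)·L_1 + (-2)·L_2 + (-4)·L_3
  (-10)·L_0(x) = (5/3)x^3 - (5/3)x
  (-8)·L_1(x) = -4x^3 - 4x^2 + 8x
  (-2)·L_2(x) = x^3 + 2x^2 - x - 2
  (-4)·L_3(x) = -(2/3)x^3 - 2x^2 - (4/3)x
Adding term by term: -2x^3 - 4x^2 + 4x - 2

h(x) = -2x^3 - 4x^2 + 4x - 2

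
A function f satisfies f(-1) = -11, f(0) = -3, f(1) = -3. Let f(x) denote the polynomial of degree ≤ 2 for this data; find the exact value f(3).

Evaluate each Lagrange basis at x = 3:
L_0(3) = (3)·(2)/[(-1)·(-2)] = 3
L_1(3) = (4)·(2)/[(1)·(-1)] = -8
L_2(3) = (4)·(3)/[(2)·(1)] = 6
Sum: (-11)·(3) + (-3)·(-8) + (-3)·(6) = -27

-27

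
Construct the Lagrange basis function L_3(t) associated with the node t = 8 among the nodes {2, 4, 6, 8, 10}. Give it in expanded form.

L_3(t) = -(1/96)t^4 + (11/48)t^3 - (41/24)t^2 + (61/12)t - 5

L_3(t) = (t - 2)(t - 4)(t - 6)(t - 10) / [(6)·(4)·(2)·(-2)]
       = (t^4 - 22t^3 + 164t^2 - 488t + 480) / (-96)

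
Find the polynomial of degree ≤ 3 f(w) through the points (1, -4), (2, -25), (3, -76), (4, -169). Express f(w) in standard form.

L_0(w) = (w - 2)(w - 3)(w - 4) / [-6] = -(1/6)w^3 + (3/2)w^2 - (13/3)w + 4
L_1(w) = (w - 1)(w - 3)(w - 4) / [2] = (1/2)w^3 - 4w^2 + (19/2)w - 6
L_2(w) = (w - 1)(w - 2)(w - 4) / [-2] = -(1/2)w^3 + (7/2)w^2 - 7w + 4
L_3(w) = (w - 1)(w - 2)(w - 3) / [6] = (1/6)w^3 - w^2 + (11/6)w - 1
f(w) = (-4)·L_0 + (-25)·L_1 + (-76)·L_2 + (-169)·L_3
  (-4)·L_0(w) = (2/3)w^3 - 6w^2 + (52/3)w - 16
  (-25)·L_1(w) = -(25/2)w^3 + 100w^2 - (475/2)w + 150
  (-76)·L_2(w) = 38w^3 - 266w^2 + 532w - 304
  (-169)·L_3(w) = -(169/6)w^3 + 169w^2 - (1859/6)w + 169
Adding term by term: -2w^3 - 3w^2 + 2w - 1

f(w) = -2w^3 - 3w^2 + 2w - 1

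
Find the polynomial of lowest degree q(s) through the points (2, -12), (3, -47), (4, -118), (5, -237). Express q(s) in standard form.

Newton's divided differences:
q[2,3] = (-47 - (-12)) / (3 - 2) = -35
q[3,4] = (-118 - (-47)) / (4 - 3) = -71
q[4,5] = (-237 - (-118)) / (5 - 4) = -119
q[2,3,4] = (-71 - (-35)) / (4 - 2) = -18
q[3,4,5] = (-119 - (-71)) / (5 - 3) = -24
q[2,3,4,5] = (-24 - (-18)) / (5 - 2) = -2
q(s) = -12 + (-35)·(s - 2) + (-18)·(s - 2)(s - 3) + (-2)·(s - 2)(s - 3)(s - 4)
Expanding: q(s) = -2s^3 + 3s - 2

q(s) = -2s^3 + 3s - 2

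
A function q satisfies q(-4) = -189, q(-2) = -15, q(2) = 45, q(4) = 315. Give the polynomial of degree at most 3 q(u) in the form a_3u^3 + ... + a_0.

q(u) = 4u^3 + 4u^2 - u - 1

Build the Lagrange basis polynomials:
L_0(u) = (u + 2)(u - 2)(u - 4) / [-96] = -(1/96)u^3 + (1/24)u^2 + (1/24)u - 1/6
L_1(u) = (u + 4)(u - 2)(u - 4) / [48] = (1/48)u^3 - (1/24)u^2 - (1/3)u + 2/3
L_2(u) = (u + 4)(u + 2)(u - 4) / [-48] = -(1/48)u^3 - (1/24)u^2 + (1/3)u + 2/3
L_3(u) = (u + 4)(u + 2)(u - 2) / [96] = (1/96)u^3 + (1/24)u^2 - (1/24)u - 1/6
q(u) = (-189)·L_0 + (-15)·L_1 + 45·L_2 + 315·L_3
  (-189)·L_0(u) = (63/32)u^3 - (63/8)u^2 - (63/8)u + 63/2
  (-15)·L_1(u) = -(5/16)u^3 + (5/8)u^2 + 5u - 10
  45·L_2(u) = -(15/16)u^3 - (15/8)u^2 + 15u + 30
  315·L_3(u) = (105/32)u^3 + (105/8)u^2 - (105/8)u - 105/2
Adding term by term: 4u^3 + 4u^2 - u - 1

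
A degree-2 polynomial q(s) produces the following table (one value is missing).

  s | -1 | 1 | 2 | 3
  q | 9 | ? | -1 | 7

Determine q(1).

-10/3

The 3 known values determine q uniquely (degree ≤ 2).
Evaluate each Lagrange basis at s = 1:
L_0(1) = (-1)·(-2)/[(-3)·(-4)] = 1/6
L_1(1) = (2)·(-2)/[(3)·(-1)] = 4/3
L_2(1) = (2)·(-1)/[(4)·(1)] = -1/2
Sum: 9·(1/6) + (-1)·(4/3) + 7·(-1/2) = -10/3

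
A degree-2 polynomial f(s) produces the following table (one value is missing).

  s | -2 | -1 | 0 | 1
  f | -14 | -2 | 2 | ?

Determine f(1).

The 3 known values determine f uniquely (degree ≤ 2).
Evaluate each Lagrange basis at s = 1:
L_0(1) = (2)·(1)/[(-1)·(-2)] = 1
L_1(1) = (3)·(1)/[(1)·(-1)] = -3
L_2(1) = (3)·(2)/[(2)·(1)] = 3
Sum: (-14)·(1) + (-2)·(-3) + 2·(3) = -2

-2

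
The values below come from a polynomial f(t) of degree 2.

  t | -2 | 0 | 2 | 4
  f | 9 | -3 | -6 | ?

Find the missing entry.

The 3 known values determine f uniquely (degree ≤ 2).
Evaluate each Lagrange basis at t = 4:
L_0(4) = (4)·(2)/[(-2)·(-4)] = 1
L_1(4) = (6)·(2)/[(2)·(-2)] = -3
L_2(4) = (6)·(4)/[(4)·(2)] = 3
Sum: 9·(1) + (-3)·(-3) + (-6)·(3) = 0

0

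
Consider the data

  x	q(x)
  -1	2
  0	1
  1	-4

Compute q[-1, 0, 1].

-2

q[-1,0] = (1 - 2) / (0 - (-1)) = -1
q[0,1] = (-4 - 1) / (1 - 0) = -5
q[-1,0,1] = (-5 - (-1)) / (1 - (-1)) = -2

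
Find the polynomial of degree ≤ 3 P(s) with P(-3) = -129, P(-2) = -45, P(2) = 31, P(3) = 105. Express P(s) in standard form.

P(s) = 4s^3 - s^2 + 3s - 3

Build the Lagrange basis polynomials:
L_0(s) = (s + 2)(s - 2)(s - 3) / [-30] = -(1/30)s^3 + (1/10)s^2 + (2/15)s - 2/5
L_1(s) = (s + 3)(s - 2)(s - 3) / [20] = (1/20)s^3 - (1/10)s^2 - (9/20)s + 9/10
L_2(s) = (s + 3)(s + 2)(s - 3) / [-20] = -(1/20)s^3 - (1/10)s^2 + (9/20)s + 9/10
L_3(s) = (s + 3)(s + 2)(s - 2) / [30] = (1/30)s^3 + (1/10)s^2 - (2/15)s - 2/5
P(s) = (-129)·L_0 + (-45)·L_1 + 31·L_2 + 105·L_3
  (-129)·L_0(s) = (43/10)s^3 - (129/10)s^2 - (86/5)s + 258/5
  (-45)·L_1(s) = -(9/4)s^3 + (9/2)s^2 + (81/4)s - 81/2
  31·L_2(s) = -(31/20)s^3 - (31/10)s^2 + (279/20)s + 279/10
  105·L_3(s) = (7/2)s^3 + (21/2)s^2 - 14s - 42
Adding term by term: 4s^3 - s^2 + 3s - 3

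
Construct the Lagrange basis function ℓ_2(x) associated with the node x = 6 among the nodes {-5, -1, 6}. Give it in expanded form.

ℓ_2(x) = (x + 5)(x + 1) / [(11)·(7)]
       = (x^2 + 6x + 5) / (77)

ℓ_2(x) = (1/77)x^2 + (6/77)x + 5/77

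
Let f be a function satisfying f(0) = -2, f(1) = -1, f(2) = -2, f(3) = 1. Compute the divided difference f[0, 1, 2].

f[0,1] = (-1 - (-2)) / (1 - 0) = 1
f[1,2] = (-2 - (-1)) / (2 - 1) = -1
f[0,1,2] = (-1 - 1) / (2 - 0) = -1

-1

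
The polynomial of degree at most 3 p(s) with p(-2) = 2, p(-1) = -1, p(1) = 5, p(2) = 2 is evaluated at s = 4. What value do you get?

Using Newton's divided-difference form:
p[-2,-1] = (-1 - 2) / (-1 - (-2)) = -3
p[-1,1] = (5 - (-1)) / (1 - (-1)) = 3
p[1,2] = (2 - 5) / (2 - 1) = -3
p[-2,-1,1] = (3 - (-3)) / (1 - (-2)) = 2
p[-1,1,2] = (-3 - 3) / (2 - (-1)) = -2
p[-2,-1,1,2] = (-2 - 2) / (2 - (-2)) = -1
p(4) = 2 + (-3)·(6) + 2·(6)·(5) + (-1)·(6)·(5)·(3) = -46

-46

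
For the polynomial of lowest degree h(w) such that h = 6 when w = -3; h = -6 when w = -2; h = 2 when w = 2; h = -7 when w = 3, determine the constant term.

Build the Lagrange basis polynomials:
L_0(w) = (w + 2)(w - 2)(w - 3) / [-30] = -(1/30)w^3 + (1/10)w^2 + (2/15)w - 2/5
L_1(w) = (w + 3)(w - 2)(w - 3) / [20] = (1/20)w^3 - (1/10)w^2 - (9/20)w + 9/10
L_2(w) = (w + 3)(w + 2)(w - 3) / [-20] = -(1/20)w^3 - (1/10)w^2 + (9/20)w + 9/10
L_3(w) = (w + 3)(w + 2)(w - 2) / [30] = (1/30)w^3 + (1/10)w^2 - (2/15)w - 2/5
h(w) = 6·L_0 + (-6)·L_1 + 2·L_2 + (-7)·L_3
Only the constant term is needed; take it from each L_i and combine:
6·(-2/5) + (-6)·(9/10) + 2·(9/10) + (-7)·(-2/5) = -16/5

-16/5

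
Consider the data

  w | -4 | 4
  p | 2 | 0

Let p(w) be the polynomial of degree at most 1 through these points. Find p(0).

1

L_0(0) = (-4)/[(-8)] = 1/2
L_1(0) = (4)/[(8)] = 1/2
Sum: 2·(1/2) + 0 = 1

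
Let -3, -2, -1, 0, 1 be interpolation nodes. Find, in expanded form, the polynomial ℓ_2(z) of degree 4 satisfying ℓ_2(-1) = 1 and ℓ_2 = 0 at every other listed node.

ℓ_2(z) = (1/4)z^4 + z^3 + (1/4)z^2 - (3/2)z

ℓ_2(z) = (z + 3)(z + 2)z(z - 1) / [(2)·(1)·(-1)·(-2)]
       = (z^4 + 4z^3 + z^2 - 6z) / (4)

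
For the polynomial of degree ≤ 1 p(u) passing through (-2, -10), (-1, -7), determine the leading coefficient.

L_0(u) = (u + 1) / [-1] = -u - 1
L_1(u) = (u + 2) / [1] = u + 2
p(u) = (-10)·L_0 + (-7)·L_1
Only the coefficient of u is needed; take it from each L_i and combine:
(-10)·(-1) + (-7)·(1) = 3

3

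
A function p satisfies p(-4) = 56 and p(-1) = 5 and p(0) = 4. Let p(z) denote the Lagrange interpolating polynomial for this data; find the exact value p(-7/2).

85/2

L_0(-7/2) = (-5/2)·(-7/2)/[(-3)·(-4)] = 35/48
L_1(-7/2) = (1/2)·(-7/2)/[(3)·(-1)] = 7/12
L_2(-7/2) = (1/2)·(-5/2)/[(4)·(1)] = -5/16
Sum: 56·(35/48) + 5·(7/12) + 4·(-5/16) = 85/2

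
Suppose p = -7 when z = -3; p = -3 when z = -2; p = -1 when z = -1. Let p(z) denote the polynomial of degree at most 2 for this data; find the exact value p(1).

Evaluate each Lagrange basis at z = 1:
L_0(1) = (3)·(2)/[(-1)·(-2)] = 3
L_1(1) = (4)·(2)/[(1)·(-1)] = -8
L_2(1) = (4)·(3)/[(2)·(1)] = 6
Sum: (-7)·(3) + (-3)·(-8) + (-1)·(6) = -3

-3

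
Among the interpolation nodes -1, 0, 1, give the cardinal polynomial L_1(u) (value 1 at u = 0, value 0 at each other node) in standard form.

L_1(u) = (u + 1)(u - 1) / [(1)·(-1)]
       = (u^2 - 1) / (-1)

L_1(u) = -u^2 + 1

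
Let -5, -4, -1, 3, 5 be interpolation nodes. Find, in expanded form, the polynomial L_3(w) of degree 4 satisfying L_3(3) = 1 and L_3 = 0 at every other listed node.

L_3(w) = (w + 5)(w + 4)(w + 1)(w - 5) / [(8)·(7)·(4)·(-2)]
       = (w^4 + 5w^3 - 21w^2 - 125w - 100) / (-448)

L_3(w) = -(1/448)w^4 - (5/448)w^3 + (3/64)w^2 + (125/448)w + 25/112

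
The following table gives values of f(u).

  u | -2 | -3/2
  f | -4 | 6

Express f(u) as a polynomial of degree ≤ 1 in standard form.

f(u) = 20u + 36

Build the Lagrange basis polynomials:
L_0(u) = (u + 3/2) / [-1/2] = -2u - 3
L_1(u) = (u + 2) / [1/2] = 2u + 4
f(u) = (-4)·L_0 + 6·L_1
  (-4)·L_0(u) = 8u + 12
  6·L_1(u) = 12u + 24
Adding term by term: 20u + 36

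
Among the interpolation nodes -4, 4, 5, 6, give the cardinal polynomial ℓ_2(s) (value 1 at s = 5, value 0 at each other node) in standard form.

ℓ_2(s) = -(1/9)s^3 + (2/3)s^2 + (16/9)s - 32/3

ℓ_2(s) = (s + 4)(s - 4)(s - 6) / [(9)·(1)·(-1)]
       = (s^3 - 6s^2 - 16s + 96) / (-9)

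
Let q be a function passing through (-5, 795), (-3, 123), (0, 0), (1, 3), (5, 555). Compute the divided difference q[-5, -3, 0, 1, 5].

q[-5,-3] = (123 - 795) / (-3 - (-5)) = -336
q[-3,0] = (0 - 123) / (0 - (-3)) = -41
q[0,1] = (3 - 0) / (1 - 0) = 3
q[1,5] = (555 - 3) / (5 - 1) = 138
q[-5,-3,0] = (-41 - (-336)) / (0 - (-5)) = 59
q[-3,0,1] = (3 - (-41)) / (1 - (-3)) = 11
q[0,1,5] = (138 - 3) / (5 - 0) = 27
q[-5,-3,0,1] = (11 - 59) / (1 - (-5)) = -8
q[-3,0,1,5] = (27 - 11) / (5 - (-3)) = 2
q[-5,-3,0,1,5] = (2 - (-8)) / (5 - (-5)) = 1

1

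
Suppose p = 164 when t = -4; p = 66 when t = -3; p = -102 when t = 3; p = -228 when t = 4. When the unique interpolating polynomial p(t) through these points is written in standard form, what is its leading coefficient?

The leading coefficient equals the top divided difference p[-4,-3,3,4].
p[-4,-3] = (66 - 164) / (-3 - (-4)) = -98
p[-3,3] = (-102 - 66) / (3 - (-3)) = -28
p[3,4] = (-228 - (-102)) / (4 - 3) = -126
p[-4,-3,3] = (-28 - (-98)) / (3 - (-4)) = 10
p[-3,3,4] = (-126 - (-28)) / (4 - (-3)) = -14
p[-4,-3,3,4] = (-14 - 10) / (4 - (-4)) = -3

-3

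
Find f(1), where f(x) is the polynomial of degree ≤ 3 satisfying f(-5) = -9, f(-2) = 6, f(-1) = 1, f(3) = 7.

-69/10

Evaluate each Lagrange basis at x = 1:
L_0(1) = (3)·(2)·(-2)/[(-3)·(-4)·(-8)] = 1/8
L_1(1) = (6)·(2)·(-2)/[(3)·(-1)·(-5)] = -8/5
L_2(1) = (6)·(3)·(-2)/[(4)·(1)·(-4)] = 9/4
L_3(1) = (6)·(3)·(2)/[(8)·(5)·(4)] = 9/40
Sum: (-9)·(1/8) + 6·(-8/5) + 1·(9/4) + 7·(9/40) = -69/10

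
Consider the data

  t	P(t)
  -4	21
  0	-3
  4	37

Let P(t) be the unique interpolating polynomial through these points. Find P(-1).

-3

Evaluate each Lagrange basis at t = -1:
L_0(-1) = (-1)·(-5)/[(-4)·(-8)] = 5/32
L_1(-1) = (3)·(-5)/[(4)·(-4)] = 15/16
L_2(-1) = (3)·(-1)/[(8)·(4)] = -3/32
Sum: 21·(5/32) + (-3)·(15/16) + 37·(-3/32) = -3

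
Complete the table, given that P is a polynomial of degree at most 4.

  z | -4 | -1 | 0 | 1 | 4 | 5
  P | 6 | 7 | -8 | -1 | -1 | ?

The 5 known values determine P uniquely (degree ≤ 4).
L_0(5) = (6)·(5)·(4)·(1)/[(-3)·(-4)·(-5)·(-8)] = 1/4
L_1(5) = (9)·(5)·(4)·(1)/[(3)·(-1)·(-2)·(-5)] = -6
L_2(5) = (9)·(6)·(4)·(1)/[(4)·(1)·(-1)·(-4)] = 27/2
L_3(5) = (9)·(6)·(5)·(1)/[(5)·(2)·(1)·(-3)] = -9
L_4(5) = (9)·(6)·(5)·(4)/[(8)·(5)·(4)·(3)] = 9/4
Sum: 6·(1/4) + 7·(-6) + (-8)·(27/2) + (-1)·(-9) + (-1)·(9/4) = -567/4

-567/4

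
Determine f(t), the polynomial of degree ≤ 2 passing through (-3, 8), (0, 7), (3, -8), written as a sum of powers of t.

Build the Lagrange basis polynomials:
L_0(t) = t(t - 3) / [18] = (1/18)t^2 - (1/6)t
L_1(t) = (t + 3)(t - 3) / [-9] = -(1/9)t^2 + 1
L_2(t) = (t + 3)t / [18] = (1/18)t^2 + (1/6)t
f(t) = 8·L_0 + 7·L_1 + (-8)·L_2
  8·L_0(t) = (4/9)t^2 - (4/3)t
  7·L_1(t) = -(7/9)t^2 + 7
  (-8)·L_2(t) = -(4/9)t^2 - (4/3)t
Adding term by term: -(7/9)t^2 - (8/3)t + 7

f(t) = -(7/9)t^2 - (8/3)t + 7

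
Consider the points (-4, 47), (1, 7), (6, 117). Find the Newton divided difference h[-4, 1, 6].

3

h[-4,1] = (7 - 47) / (1 - (-4)) = -8
h[1,6] = (117 - 7) / (6 - 1) = 22
h[-4,1,6] = (22 - (-8)) / (6 - (-4)) = 3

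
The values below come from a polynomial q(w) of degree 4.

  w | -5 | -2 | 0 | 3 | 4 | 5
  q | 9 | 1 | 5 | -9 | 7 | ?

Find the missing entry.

2959/54

The 5 known values determine q uniquely (degree ≤ 4).
Evaluate each Lagrange basis at w = 5:
L_0(5) = (7)·(5)·(2)·(1)/[(-3)·(-5)·(-8)·(-9)] = 7/108
L_1(5) = (10)·(5)·(2)·(1)/[(3)·(-2)·(-5)·(-6)] = -5/9
L_2(5) = (10)·(7)·(2)·(1)/[(5)·(2)·(-3)·(-4)] = 7/6
L_3(5) = (10)·(7)·(5)·(1)/[(8)·(5)·(3)·(-1)] = -35/12
L_4(5) = (10)·(7)·(5)·(2)/[(9)·(6)·(4)·(1)] = 175/54
Sum: 9·(7/108) + 1·(-5/9) + 5·(7/6) + (-9)·(-35/12) + 7·(175/54) = 2959/54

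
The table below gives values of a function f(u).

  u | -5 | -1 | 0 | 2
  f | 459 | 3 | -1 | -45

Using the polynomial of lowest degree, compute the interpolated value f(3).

-133

L_0(3) = (4)·(3)·(1)/[(-4)·(-5)·(-7)] = -3/35
L_1(3) = (8)·(3)·(1)/[(4)·(-1)·(-3)] = 2
L_2(3) = (8)·(4)·(1)/[(5)·(1)·(-2)] = -16/5
L_3(3) = (8)·(4)·(3)/[(7)·(3)·(2)] = 16/7
Sum: 459·(-3/35) + 3·(2) + (-1)·(-16/5) + (-45)·(16/7) = -133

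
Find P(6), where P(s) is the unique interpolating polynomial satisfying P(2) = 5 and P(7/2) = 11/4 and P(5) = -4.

L_0(6) = (5/2)·(1)/[(-3/2)·(-3)] = 5/9
L_1(6) = (4)·(1)/[(3/2)·(-3/2)] = -16/9
L_2(6) = (4)·(5/2)/[(3)·(3/2)] = 20/9
Sum: 5·(5/9) + 11/4·(-16/9) + (-4)·(20/9) = -11

-11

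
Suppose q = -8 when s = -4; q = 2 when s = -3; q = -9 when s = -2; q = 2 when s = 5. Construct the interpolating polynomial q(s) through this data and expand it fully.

L_0(s) = (s + 3)(s + 2)(s - 5) / [-18] = -(1/18)s^3 + (19/18)s + 5/3
L_1(s) = (s + 4)(s + 2)(s - 5) / [8] = (1/8)s^3 + (1/8)s^2 - (11/4)s - 5
L_2(s) = (s + 4)(s + 3)(s - 5) / [-14] = -(1/14)s^3 - (1/7)s^2 + (23/14)s + 30/7
L_3(s) = (s + 4)(s + 3)(s + 2) / [504] = (1/504)s^3 + (1/56)s^2 + (13/252)s + 1/21
q(s) = (-8)·L_0 + 2·L_1 + (-9)·L_2 + 2·L_3
  (-8)·L_0(s) = (4/9)s^3 - (76/9)s - 40/3
  2·L_1(s) = (1/4)s^3 + (1/4)s^2 - (11/2)s - 10
  (-9)·L_2(s) = (9/14)s^3 + (9/7)s^2 - (207/14)s - 270/7
  2·L_3(s) = (1/252)s^3 + (1/28)s^2 + (13/126)s + 2/21
Adding term by term: (169/126)s^3 + (11/7)s^2 - (3607/126)s - 75*14**(71/174)*3**(34/87)*5**(2/3)/16

q(s) = (169/126)s^3 + (11/7)s^2 - (3607/126)s - 75*14**(71/174)*3**(34/87)*5**(2/3)/16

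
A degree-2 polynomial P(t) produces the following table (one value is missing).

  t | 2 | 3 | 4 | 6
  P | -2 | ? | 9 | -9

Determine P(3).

57/8

The 3 known values determine P uniquely (degree ≤ 2).
L_0(3) = (-1)·(-3)/[(-2)·(-4)] = 3/8
L_1(3) = (1)·(-3)/[(2)·(-2)] = 3/4
L_2(3) = (1)·(-1)/[(4)·(2)] = -1/8
Sum: (-2)·(3/8) + 9·(3/4) + (-9)·(-1/8) = 57/8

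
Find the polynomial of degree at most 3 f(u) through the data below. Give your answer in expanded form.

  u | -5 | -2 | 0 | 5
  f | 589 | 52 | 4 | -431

f(u) = -4u^3 + 3u^2 - 2u + 4

Newton's divided differences:
f[-5,-2] = (52 - 589) / (-2 - (-5)) = -179
f[-2,0] = (4 - 52) / (0 - (-2)) = -24
f[0,5] = (-431 - 4) / (5 - 0) = -87
f[-5,-2,0] = (-24 - (-179)) / (0 - (-5)) = 31
f[-2,0,5] = (-87 - (-24)) / (5 - (-2)) = -9
f[-5,-2,0,5] = (-9 - 31) / (5 - (-5)) = -4
f(u) = 589 + (-179)·(u + 5) + 31·(u + 5)(u + 2) + (-4)·(u + 5)(u + 2)u
Expanding: f(u) = -4u^3 + 3u^2 - 2u + 4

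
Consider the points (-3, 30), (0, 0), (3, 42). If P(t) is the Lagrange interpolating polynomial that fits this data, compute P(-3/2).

L_0(-3/2) = (-3/2)·(-9/2)/[(-3)·(-6)] = 3/8
L_1(-3/2) = (3/2)·(-9/2)/[(3)·(-3)] = 3/4
L_2(-3/2) = (3/2)·(-3/2)/[(6)·(3)] = -1/8
Sum: 30·(3/8) + 0 + 42·(-1/8) = 6

6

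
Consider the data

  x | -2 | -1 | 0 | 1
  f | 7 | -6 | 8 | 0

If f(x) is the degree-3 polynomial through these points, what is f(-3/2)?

-95/16

Using Newton's divided-difference form:
f[-2,-1] = (-6 - 7) / (-1 - (-2)) = -13
f[-1,0] = (8 - (-6)) / (0 - (-1)) = 14
f[0,1] = (0 - 8) / (1 - 0) = -8
f[-2,-1,0] = (14 - (-13)) / (0 - (-2)) = 27/2
f[-1,0,1] = (-8 - 14) / (1 - (-1)) = -11
f[-2,-1,0,1] = (-11 - 27/2) / (1 - (-2)) = -49/6
f(-3/2) = 7 + (-13)·(1/2) + (27/2)·(1/2)·(-1/2) + (-49/6)·(1/2)·(-1/2)·(-3/2) = -95/16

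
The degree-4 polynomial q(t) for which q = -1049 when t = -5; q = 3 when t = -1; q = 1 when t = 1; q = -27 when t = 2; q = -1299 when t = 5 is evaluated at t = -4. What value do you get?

-399

Evaluate each Lagrange basis at t = -4:
L_0(-4) = (-3)·(-5)·(-6)·(-9)/[(-4)·(-6)·(-7)·(-10)] = 27/56
L_1(-4) = (1)·(-5)·(-6)·(-9)/[(4)·(-2)·(-3)·(-6)] = 15/8
L_2(-4) = (1)·(-3)·(-6)·(-9)/[(6)·(2)·(-1)·(-4)] = -27/8
L_3(-4) = (1)·(-3)·(-5)·(-9)/[(7)·(3)·(1)·(-3)] = 15/7
L_4(-4) = (1)·(-3)·(-5)·(-6)/[(10)·(6)·(4)·(3)] = -1/8
Sum: (-1049)·(27/56) + 3·(15/8) + 1·(-27/8) + (-27)·(15/7) + (-1299)·(-1/8) = -399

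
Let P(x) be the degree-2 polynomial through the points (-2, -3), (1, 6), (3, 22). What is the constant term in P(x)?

1

Build the Lagrange basis polynomials:
L_0(x) = (x - 1)(x - 3) / [15] = (1/15)x^2 - (4/15)x + 1/5
L_1(x) = (x + 2)(x - 3) / [-6] = -(1/6)x^2 + (1/6)x + 1
L_2(x) = (x + 2)(x - 1) / [10] = (1/10)x^2 + (1/10)x - 1/5
P(x) = (-3)·L_0 + 6·L_1 + 22·L_2
Only the constant term is needed; take it from each L_i and combine:
(-3)·(1/5) + 6·(1) + 22·(-1/5) = 1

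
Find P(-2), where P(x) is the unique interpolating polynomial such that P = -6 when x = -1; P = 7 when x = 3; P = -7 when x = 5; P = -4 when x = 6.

Evaluate each Lagrange basis at x = -2:
L_0(-2) = (-5)·(-7)·(-8)/[(-4)·(-6)·(-7)] = 5/3
L_1(-2) = (-1)·(-7)·(-8)/[(4)·(-2)·(-3)] = -7/3
L_2(-2) = (-1)·(-5)·(-8)/[(6)·(2)·(-1)] = 10/3
L_3(-2) = (-1)·(-5)·(-7)/[(7)·(3)·(1)] = -5/3
Sum: (-6)·(5/3) + 7·(-7/3) + (-7)·(10/3) + (-4)·(-5/3) = -43

-43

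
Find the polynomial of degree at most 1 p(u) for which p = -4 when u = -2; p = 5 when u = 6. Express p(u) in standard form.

p(u) = (9/8)u - 7/4

Build the Lagrange basis polynomials:
L_0(u) = (u - 6) / [-8] = -(1/8)u + 3/4
L_1(u) = (u + 2) / [8] = (1/8)u + 1/4
p(u) = (-4)·L_0 + 5·L_1
  (-4)·L_0(u) = (1/2)u - 3
  5·L_1(u) = (5/8)u + 5/4
Adding term by term: (9/8)u - 7/4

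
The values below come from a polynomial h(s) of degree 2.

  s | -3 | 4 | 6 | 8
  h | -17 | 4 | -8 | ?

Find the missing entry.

-28

The 3 known values determine h uniquely (degree ≤ 2).
Evaluate each Lagrange basis at s = 8:
L_0(8) = (4)·(2)/[(-7)·(-9)] = 8/63
L_1(8) = (11)·(2)/[(7)·(-2)] = -11/7
L_2(8) = (11)·(4)/[(9)·(2)] = 22/9
Sum: (-17)·(8/63) + 4·(-11/7) + (-8)·(22/9) = -28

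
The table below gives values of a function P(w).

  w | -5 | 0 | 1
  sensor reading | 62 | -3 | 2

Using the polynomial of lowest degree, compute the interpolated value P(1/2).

-5/4

L_0(1/2) = (1/2)·(-1/2)/[(-5)·(-6)] = -1/120
L_1(1/2) = (11/2)·(-1/2)/[(5)·(-1)] = 11/20
L_2(1/2) = (11/2)·(1/2)/[(6)·(1)] = 11/24
Sum: 62·(-1/120) + (-3)·(11/20) + 2·(11/24) = -5/4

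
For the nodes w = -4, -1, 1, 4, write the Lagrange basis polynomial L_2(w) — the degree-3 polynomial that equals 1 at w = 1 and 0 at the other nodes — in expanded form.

L_2(w) = (w + 4)(w + 1)(w - 4) / [(5)·(2)·(-3)]
       = (w^3 + w^2 - 16w - 16) / (-30)

L_2(w) = -(1/30)w^3 - (1/30)w^2 + (8/15)w + 8/15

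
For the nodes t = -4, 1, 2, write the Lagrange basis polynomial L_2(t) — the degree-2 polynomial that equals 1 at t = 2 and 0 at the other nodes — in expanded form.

L_2(t) = (1/6)t^2 + (1/2)t - 2/3

L_2(t) = (t + 4)(t - 1) / [(6)·(1)]
       = (t^2 + 3t - 4) / (6)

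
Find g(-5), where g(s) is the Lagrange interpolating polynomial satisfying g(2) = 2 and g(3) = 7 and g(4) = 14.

L_0(-5) = (-8)·(-9)/[(-1)·(-2)] = 36
L_1(-5) = (-7)·(-9)/[(1)·(-1)] = -63
L_2(-5) = (-7)·(-8)/[(2)·(1)] = 28
Sum: 2·(36) + 7·(-63) + 14·(28) = 23

23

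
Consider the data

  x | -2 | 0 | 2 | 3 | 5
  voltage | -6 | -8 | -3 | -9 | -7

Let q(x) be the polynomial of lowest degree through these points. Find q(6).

1108/35

Evaluate each Lagrange basis at x = 6:
L_0(6) = (6)·(4)·(3)·(1)/[(-2)·(-4)·(-5)·(-7)] = 9/35
L_1(6) = (8)·(4)·(3)·(1)/[(2)·(-2)·(-3)·(-5)] = -8/5
L_2(6) = (8)·(6)·(3)·(1)/[(4)·(2)·(-1)·(-3)] = 6
L_3(6) = (8)·(6)·(4)·(1)/[(5)·(3)·(1)·(-2)] = -32/5
L_4(6) = (8)·(6)·(4)·(3)/[(7)·(5)·(3)·(2)] = 96/35
Sum: (-6)·(9/35) + (-8)·(-8/5) + (-3)·(6) + (-9)·(-32/5) + (-7)·(96/35) = 1108/35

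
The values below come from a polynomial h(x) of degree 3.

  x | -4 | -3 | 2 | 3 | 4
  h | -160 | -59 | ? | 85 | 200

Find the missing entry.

26

The 4 known values determine h uniquely (degree ≤ 3).
Evaluate each Lagrange basis at x = 2:
L_0(2) = (5)·(-1)·(-2)/[(-1)·(-7)·(-8)] = -5/28
L_1(2) = (6)·(-1)·(-2)/[(1)·(-6)·(-7)] = 2/7
L_2(2) = (6)·(5)·(-2)/[(7)·(6)·(-1)] = 10/7
L_3(2) = (6)·(5)·(-1)/[(8)·(7)·(1)] = -15/28
Sum: (-160)·(-5/28) + (-59)·(2/7) + 85·(10/7) + 200·(-15/28) = 26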